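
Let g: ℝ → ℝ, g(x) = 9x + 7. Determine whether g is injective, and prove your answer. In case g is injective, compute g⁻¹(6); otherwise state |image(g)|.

-1/9

Recall that g is injective if g(a) = g(b) implies a = b.
Suppose g(a) = g(b). Then 9a + 7 = 9b + 7, so 9a = 9b, thus a = b.
Therefore g is injective.
Since g is injective, we compute g⁻¹(6) = (6 − 7)/9 = −1/9.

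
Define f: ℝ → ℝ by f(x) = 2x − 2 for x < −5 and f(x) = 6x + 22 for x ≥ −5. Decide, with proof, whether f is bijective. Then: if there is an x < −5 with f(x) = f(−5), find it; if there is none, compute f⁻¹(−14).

-6

Both pieces are strictly increasing (slopes 2 and 6), so each is injective on its own interval.
The left piece maps (−∞, −5) onto (−∞, −12); the right piece maps [−5, ∞) onto [−8, ∞).
The images leave a gap (−12 has no preimage), so f is not surjective, hence not bijective.
Because the two images are disjoint, no x < −5 has f(x) = f(−5), so we compute f⁻¹(−14): −14 lies in (−∞, −12), so solve 2x − 2 = −14: x = (−14 + 2)/2 = −6.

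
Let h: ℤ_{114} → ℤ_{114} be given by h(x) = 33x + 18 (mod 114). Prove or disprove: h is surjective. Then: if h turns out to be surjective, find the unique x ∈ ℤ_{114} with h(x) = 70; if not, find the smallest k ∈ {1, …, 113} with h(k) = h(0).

38

Since gcd(33, 114) = 3, we have 33x ≡ 0 (mod 3) for all x, so h(x) ≡ 0 (mod 3).
But 1 ≢ 0 (mod 3), so 1 ∈ ℤ_{114} has no preimage. Hence h is not surjective.
Since h is not surjective, we find the least positive k with h(k) = h(0): this means 33k ≡ 0 (mod 114), i.e. 114 ∣ 33k. Since gcd(33, 114) = 3, dividing through by 3 this holds exactly when 38 ∣ 11k, and as gcd(11, 38) = 1, exactly when 38 ∣ k.
The smallest positive such k is 38.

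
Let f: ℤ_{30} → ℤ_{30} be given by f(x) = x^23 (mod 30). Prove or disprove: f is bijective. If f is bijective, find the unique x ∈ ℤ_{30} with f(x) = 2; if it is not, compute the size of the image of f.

Computing x^23 mod 30 for each x (by repeated squaring, reducing mod 30 at every step), the values f(0), f(1), …, f(29) are: 0, 1, 8, 27, 4, 5, 6, 13, 2, 9, 10, 11, 18, 7, 14, 15, 16, 23, 12, 19, 20, 21, 28, 17, 24, 25, 26, 3, 22, 29.
Every element of ℤ_{30} appears exactly once in this list, so f is a bijection, and in particular bijective.
Since f is bijective, we read off the preimage of 2 from the same table: f(8) = 2, so f⁻¹(2) = 8.

8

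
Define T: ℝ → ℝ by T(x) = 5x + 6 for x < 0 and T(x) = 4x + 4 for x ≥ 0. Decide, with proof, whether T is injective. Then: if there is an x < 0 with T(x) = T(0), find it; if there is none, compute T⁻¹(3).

Both pieces are strictly increasing (slopes 5 and 4), so each is injective on its own interval.
The left piece maps (−∞, 0) onto (−∞, 6); the right piece maps [0, ∞) onto [4, ∞).
These images overlap. In particular T(0) = 4 (right piece), and solving 5x + 6 = 4 on the left piece gives x = −2/5 < 0.
So T(−2/5) = T(0) with −2/5 ≠ 0, and T is not injective. This x = −2/5 is the requested value below 0.

-2/5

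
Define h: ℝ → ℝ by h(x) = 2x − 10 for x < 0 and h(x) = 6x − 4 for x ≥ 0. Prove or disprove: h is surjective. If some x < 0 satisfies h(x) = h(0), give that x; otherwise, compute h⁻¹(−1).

Both pieces are strictly increasing (slopes 2 and 6), so each is injective on its own interval.
The left piece maps (−∞, 0) onto (−∞, −10); the right piece maps [0, ∞) onto [−4, ∞).
The union (−∞, −10) ∪ [−4, ∞) omits the interval between −10 and −4; in particular −10 has no preimage. So h is not surjective.
Because the two images are disjoint, no x < 0 has h(x) = h(0), so we compute h⁻¹(−1): −1 lies in [−4, ∞), so solve 6x − 4 = −1: x = (−1 + 4)/6 = 1/2.

1/2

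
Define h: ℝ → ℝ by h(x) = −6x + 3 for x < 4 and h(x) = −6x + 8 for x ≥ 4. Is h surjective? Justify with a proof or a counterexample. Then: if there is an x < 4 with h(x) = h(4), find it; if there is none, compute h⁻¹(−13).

19/6

Both pieces are strictly decreasing (slopes −6 and −6), so each is injective on its own interval.
The left piece maps (−∞, 4) onto (−21, ∞); the right piece maps [4, ∞) onto (−∞, −16].
The union (−21, ∞) ∪ (−∞, −16] covers ℝ, so h is surjective.
For the follow-up: the images overlap, so an x < 4 with h(x) = h(4) exists. h(4) = −16; solving −6x + 3 = −16 for x < 4 gives x = (−16 − 3)/(−6) = 19/6.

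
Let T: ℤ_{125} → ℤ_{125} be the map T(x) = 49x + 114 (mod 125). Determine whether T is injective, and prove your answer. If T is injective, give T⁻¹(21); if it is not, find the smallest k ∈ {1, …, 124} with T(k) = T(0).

118

Recall that injectivity means: for all a, b in the domain, T(a) = T(b) implies a = b.
Suppose T(a) = T(b) in ℤ_{125}. Then 49a + 114 ≡ 49b + 114 (mod 125), hence 49(a − b) ≡ 0 (mod 125).
Since gcd(49, 125) = 1, 49 is invertible modulo 125, thus a − b ≡ 0 (mod 125), i.e. a = b.
So T is injective.
We now compute 49⁻¹ mod 125 explicitly. Euclid's algorithm: 125 = 2·49 + 27, 49 = 1·27 + 22, 27 = 1·22 + 5, 22 = 4·5 + 2, 5 = 2·2 + 1; back-substituting gives 1 = 74·49 − 29·125, so 49⁻¹ ≡ 74 (mod 125).
Since T is injective, we compute T⁻¹(21): solve 49x + 114 ≡ 21 (mod 125), i.e. 49x ≡ 32 (mod 125).
Multiplying by 49⁻¹ = 74 gives x ≡ 74·32 = 2368 = 18·125 + 118 ≡ 118 (mod 125).
Check: T(118) = 49·118 + 114 = 5896 = 47·125 + 21 ≡ 21 (mod 125).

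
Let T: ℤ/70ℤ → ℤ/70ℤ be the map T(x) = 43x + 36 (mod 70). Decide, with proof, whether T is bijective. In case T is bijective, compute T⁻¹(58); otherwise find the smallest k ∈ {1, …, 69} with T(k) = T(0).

Suppose T(u) = T(v) in ℤ/70ℤ. Then 43u + 36 ≡ 43v + 36 (mod 70), hence 43(u − v) ≡ 0 (mod 70).
Since gcd(43, 70) = 1, 43 is invertible modulo 70, therefore u − v ≡ 0 (mod 70), i.e. u = v.
We now compute 43⁻¹ mod 70 explicitly. Euclid's algorithm: 70 = 1·43 + 27, 43 = 1·27 + 16, 27 = 1·16 + 11, 16 = 1·11 + 5, 11 = 2·5 + 1; back-substituting gives 1 = 57·43 − 35·70, so 43⁻¹ ≡ 57 (mod 70).
Then y ↦ 57(y − 36) is a two-sided inverse to T, so every y ∈ ℤ/70ℤ has a preimage.
So T is bijective.
Since T is bijective, we compute T⁻¹(58): solve 43x + 36 ≡ 58 (mod 70), i.e. 43x ≡ 22 (mod 70).
Multiplying by 43⁻¹ = 57 gives x ≡ 57·22 = 1254 = 17·70 + 64 ≡ 64 (mod 70).
Check: T(64) = 43·64 + 36 = 2788 = 39·70 + 58 ≡ 58 (mod 70).

64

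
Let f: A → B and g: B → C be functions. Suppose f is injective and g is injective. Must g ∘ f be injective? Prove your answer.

Suppose (g ∘ f)(u) = (g ∘ f)(v), i.e. g(f(u)) = g(f(v)).
Since g is injective, f(u) = f(v). Since f is injective, u = v. Hence g ∘ f is injective.

injective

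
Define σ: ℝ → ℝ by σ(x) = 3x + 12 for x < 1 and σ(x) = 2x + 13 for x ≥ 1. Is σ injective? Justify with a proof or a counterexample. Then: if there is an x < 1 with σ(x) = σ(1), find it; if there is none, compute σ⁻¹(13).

1/3

Both pieces are strictly increasing (slopes 3 and 2), so each is injective on its own interval.
The left piece maps (−∞, 1) onto (−∞, 15); the right piece maps [1, ∞) onto [15, ∞).
These images are disjoint, so no value is attained by both pieces. Thus σ is injective.
Because the two images are disjoint, no x < 1 has σ(x) = σ(1), so we compute σ⁻¹(13): 13 lies in (−∞, 15), so solve 3x + 12 = 13: x = (13 − 12)/3 = 1/3.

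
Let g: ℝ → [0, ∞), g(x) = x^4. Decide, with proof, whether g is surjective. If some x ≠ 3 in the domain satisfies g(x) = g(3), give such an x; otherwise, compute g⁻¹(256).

For any y ∈ [0, ∞), x = y^{1/4} ∈ ℝ satisfies x^4 = y, so g is surjective.
For the follow-up, such an x exists: taking x = −3 ∈ ℝ gives g(−3) = 81 = g(3) with −3 ≠ 3.

-3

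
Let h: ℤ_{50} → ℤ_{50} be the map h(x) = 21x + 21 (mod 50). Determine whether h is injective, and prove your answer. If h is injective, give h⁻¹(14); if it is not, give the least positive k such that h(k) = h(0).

Recall that injectivity means: for all x_1, x_2 in the domain, h(x_1) = h(x_2) implies x_1 = x_2.
If h(x_1) = h(x_2), then 21x_1 ≡ 21x_2 (mod 50). Because gcd(21, 50) = 1, we may cancel 21 to get x_1 ≡ x_2 (mod 50).
So h is injective.
We now compute 21⁻¹ mod 50 explicitly. Euclid's algorithm: 50 = 2·21 + 8, 21 = 2·8 + 5, 8 = 1·5 + 3, 5 = 1·3 + 2, 3 = 1·2 + 1; back-substituting gives 1 = 31·21 − 13·50, so 21⁻¹ ≡ 31 (mod 50).
Since h is injective, we find h⁻¹(14): we need 21x ≡ 14 − 21 ≡ 43 (mod 50). Using 21⁻¹ = 31: x ≡ 31·43 = 1333 = 26·50 + 33, so x = 33.
Check: h(33) = 21·33 + 21 = 714 = 14·50 + 14 ≡ 14 (mod 50).

33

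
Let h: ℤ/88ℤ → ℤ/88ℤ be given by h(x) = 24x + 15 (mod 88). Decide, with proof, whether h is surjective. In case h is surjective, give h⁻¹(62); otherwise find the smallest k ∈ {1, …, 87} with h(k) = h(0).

Since gcd(24, 88) = 8, we have 24x ≡ 0 (mod 8) for all x, so h(x) ≡ 7 (mod 8).
But 0 ≢ 7 (mod 8), so 0 ∈ ℤ/88ℤ has no preimage. Hence h is not surjective.
Since h is not surjective, we find the least positive k with h(k) = h(0): this means 24k ≡ 0 (mod 88), i.e. 88 ∣ 24k. Since gcd(24, 88) = 8, dividing through by 8 this holds exactly when 11 ∣ 3k, and as gcd(3, 11) = 1, exactly when 11 ∣ k.
The smallest positive such k is 11.

11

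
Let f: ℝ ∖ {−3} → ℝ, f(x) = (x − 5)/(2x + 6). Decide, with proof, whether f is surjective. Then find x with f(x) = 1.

-11

If f(x) = 1/2, cross-multiplying gives 2(x − 5) = 1(2x + 6), which simplifies to −10 = 6 — false.  So 1/2 has no preimage and f is not surjective.
Solving f(x) = 1: cross-multiplying gives x − 5 = 1(2x + 6), which rearranges to −1x = 11, so x = −11.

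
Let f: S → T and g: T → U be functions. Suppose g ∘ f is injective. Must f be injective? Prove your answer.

Suppose f(x_1) = f(x_2). Applying g: (g ∘ f)(x_1) = (g ∘ f)(x_2). Since g ∘ f is injective, x_1 = x_2. Thus f is injective.

injective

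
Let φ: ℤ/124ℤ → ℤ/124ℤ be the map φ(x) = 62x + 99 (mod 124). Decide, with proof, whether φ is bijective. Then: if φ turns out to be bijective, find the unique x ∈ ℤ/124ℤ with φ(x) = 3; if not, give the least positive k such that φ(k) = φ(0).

We have gcd(62, 124) = 62 > 1. Taking a = 0 and b = 2: φ(0) = 99 and φ(2) = 62·2 + 99 = 223 ≡ 99 (mod 124).
So φ(0) = φ(2) while 0 ≠ 2, therefore φ is not injective, hence not bijective.
Since φ is not bijective, we find the least positive k with φ(k) = φ(0): this means 62k ≡ 0 (mod 124), i.e. 124 ∣ 62k. Since gcd(62, 124) = 62, dividing through by 62 this holds exactly when 2 ∣ k.
The smallest positive such k is 2.

2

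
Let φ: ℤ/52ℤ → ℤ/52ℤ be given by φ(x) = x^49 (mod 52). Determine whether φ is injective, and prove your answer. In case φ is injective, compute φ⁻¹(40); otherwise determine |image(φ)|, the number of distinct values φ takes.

39

φ(0) = 0^49 = 0.
φ(26): Repeated squaring mod 52: 26^1 ≡ 26, 26^2 ≡ 26² = 676 ≡ 0, 26^4 ≡ 0² = 0, 26^8 ≡ 0² = 0, 26^16 ≡ 0² = 0, 26^32 ≡ 0² = 0. Since 49 = 32 + 16 + 1, 26^49 ≡ 0·0·26: 0·0 = 0, then 0·26 = 0. So 26^49 ≡ 0 (mod 52).
So φ(0) = φ(26) = 0 while 0 ≠ 26, therefore φ is not injective.
Since φ is not injective, we determine |image(φ)|. Computing x^49 mod 52 for each x (by repeated squaring, reducing mod 52 at every step), the values φ(0), φ(1), …, φ(51) are: 0, 1, 28, 3, 4, 5, 32, 7, 8, 9, 36, 11, 12, 13, 40, 15, 16, 17, 44, 19, 20, 21, 48, 23, 24, 25, 0, 27, 28, 29, 4, 31, 32, 33, 8, 35, 36, 37, 12, 39, 40, 41, 16, 43, 44, 45, 20, 47, 48, 49, 24, 51.
The distinct values are {0, 1, 3, 4, 5, 7, 8, 9, 11, 12, 13, 15, 16, 17, 19, 20, 21, 23, 24, 25, 27, 28, 29, 31, 32, 33, 35, 36, 37, 39, 40, 41, 43, 44, 45, 47, 48, 49, 51}; there are 39 of them.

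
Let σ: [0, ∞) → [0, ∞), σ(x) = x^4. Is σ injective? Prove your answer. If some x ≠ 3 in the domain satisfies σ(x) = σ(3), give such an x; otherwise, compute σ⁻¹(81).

On [0, ∞), x ↦ x^4 is strictly increasing, so σ(u) = σ(v) forces u = v. Thus σ is injective.
Since x ↦ x^4 is strictly increasing on [0, ∞), it is injective there, so no x ≠ 3 in the domain has σ(x) = σ(3). We therefore compute σ⁻¹(81) = 81^{1/4} = 3 (indeed 3^4 = 81).

3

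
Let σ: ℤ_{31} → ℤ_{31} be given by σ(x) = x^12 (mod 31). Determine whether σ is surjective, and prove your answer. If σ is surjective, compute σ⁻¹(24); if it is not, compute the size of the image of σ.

σ(1) = 1^12 = 1.
σ(5): Repeated squaring mod 31: 5^1 ≡ 5, 5^2 ≡ 5² = 25, 5^4 ≡ 25² = 625 ≡ 5, 5^8 ≡ 5² = 25. Since 12 = 8 + 4, 5^12 ≡ 25·5: 25·5 = 125 ≡ 1. So 5^12 ≡ 1 (mod 31).
So σ(1) = σ(5) = 1 while 1 ≠ 5, thus σ is not injective.
A non-injective map from the 31-element set ℤ_{31} to itself takes at most 30 distinct values, so it cannot be surjective. So σ is not surjective.
Since σ is not surjective, we determine |image(σ)|. Computing x^12 mod 31 for each x (by repeated squaring, reducing mod 31 at every step), the values σ(0), σ(1), …, σ(30) are: 0, 1, 4, 8, 16, 1, 1, 16, 2, 2, 4, 16, 4, 8, 2, 8, 8, 2, 8, 4, 16, 4, 2, 2, 16, 1, 1, 16, 8, 4, 1.
The distinct values are {0, 1, 2, 4, 8, 16}; there are 6 of them.

6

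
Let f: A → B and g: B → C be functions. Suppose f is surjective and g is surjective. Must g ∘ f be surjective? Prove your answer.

surjective

Let c ∈ C. Since g is surjective, there is b ∈ B with g(b) = c. Since f is surjective, there is a ∈ A with f(a) = b.
Then (g ∘ f)(a) = g(b) = c. Hence g ∘ f is surjective.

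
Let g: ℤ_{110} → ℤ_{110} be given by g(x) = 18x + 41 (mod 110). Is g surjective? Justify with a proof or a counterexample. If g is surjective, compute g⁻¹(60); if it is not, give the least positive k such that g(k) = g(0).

55

Since gcd(18, 110) = 2, we have 18x ≡ 0 (mod 2) for all x, so g(x) ≡ 1 (mod 2).
But 0 ≢ 1 (mod 2), so 0 ∈ ℤ_{110} has no preimage. Thus g is not surjective.
Since g is not surjective, we find the least positive k with g(k) = g(0): this means 18k ≡ 0 (mod 110), i.e. 110 ∣ 18k. Since gcd(18, 110) = 2, dividing through by 2 this holds exactly when 55 ∣ 9k, and as gcd(9, 55) = 1, exactly when 55 ∣ k.
The smallest positive such k is 55.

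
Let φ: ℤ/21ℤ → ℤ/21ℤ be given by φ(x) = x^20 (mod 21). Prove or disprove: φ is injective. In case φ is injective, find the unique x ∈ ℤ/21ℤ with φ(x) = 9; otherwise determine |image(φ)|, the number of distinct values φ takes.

φ(2): Repeated squaring mod 21: 2^1 ≡ 2, 2^2 ≡ 2² = 4, 2^4 ≡ 4² = 16, 2^8 ≡ 16² = 256 ≡ 4, 2^16 ≡ 4² = 16. Since 20 = 16 + 4, 2^20 ≡ 16·16: 16·16 = 256 ≡ 4. So 2^20 ≡ 4 (mod 21).
φ(5): Repeated squaring mod 21: 5^1 ≡ 5, 5^2 ≡ 5² = 25 ≡ 4, 5^4 ≡ 4² = 16, 5^8 ≡ 16² = 256 ≡ 4, 5^16 ≡ 4² = 16. Since 20 = 16 + 4, 5^20 ≡ 16·16: 16·16 = 256 ≡ 4. So 5^20 ≡ 4 (mod 21).
So φ(2) = φ(5) = 4 while 2 ≠ 5, so φ is not injective.
Since φ is not injective, we determine |image(φ)|. Computing x^20 mod 21 for each x (by repeated squaring, reducing mod 21 at every step), the values φ(0), φ(1), …, φ(20) are: 0, 1, 4, 9, 16, 4, 15, 7, 1, 18, 16, 16, 18, 1, 7, 15, 4, 16, 9, 4, 1.
The distinct values are {0, 1, 4, 7, 9, 15, 16, 18}; there are 8 of them.

8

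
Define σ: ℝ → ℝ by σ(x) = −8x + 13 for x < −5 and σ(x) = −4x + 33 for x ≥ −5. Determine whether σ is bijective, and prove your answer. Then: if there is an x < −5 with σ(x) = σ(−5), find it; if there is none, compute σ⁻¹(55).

Both pieces are strictly decreasing (slopes −8 and −4), so each is injective on its own interval.
The left piece maps (−∞, −5) onto (53, ∞); the right piece maps [−5, ∞) onto (−∞, 53].
Since 53 = 53, the images partition ℝ: σ is injective and surjective, hence bijective.
Because the two images are disjoint, no x < −5 has σ(x) = σ(−5), so we compute σ⁻¹(55): 55 lies in (53, ∞), so solve −8x + 13 = 55: x = (55 − 13)/(−8) = −21/4.

-21/4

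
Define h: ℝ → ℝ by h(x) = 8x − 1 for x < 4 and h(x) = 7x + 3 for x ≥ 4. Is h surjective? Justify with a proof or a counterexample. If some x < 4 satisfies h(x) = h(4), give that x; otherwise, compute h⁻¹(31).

Both pieces are strictly increasing (slopes 8 and 7), so each is injective on its own interval.
The left piece maps (−∞, 4) onto (−∞, 31); the right piece maps [4, ∞) onto [31, ∞).
These images together cover ℝ, so h is surjective.
Because the two images are disjoint, no x < 4 has h(x) = h(4), so we compute h⁻¹(31): 31 lies in [31, ∞), so solve 7x + 3 = 31: x = (31 − 3)/7 = 4.

4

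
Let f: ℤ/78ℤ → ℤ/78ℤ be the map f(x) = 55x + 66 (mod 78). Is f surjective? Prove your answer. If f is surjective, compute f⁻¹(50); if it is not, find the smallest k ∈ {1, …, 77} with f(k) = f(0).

Recall that surjectivity means every element of the codomain has a preimage under f.
Since gcd(55, 78) = 1, 55 is invertible modulo 78. Euclid's algorithm: 78 = 1·55 + 23, 55 = 2·23 + 9, 23 = 2·9 + 5, 9 = 1·5 + 4, 5 = 1·4 + 1; back-substituting gives 1 = 61·55 − 43·78, so 55⁻¹ ≡ 61 (mod 78).
Then y ↦ 61(y − 66) is a two-sided inverse to f, so every y ∈ ℤ/78ℤ has a preimage.
Hence f is surjective.
Since f is surjective, we compute f⁻¹(50): solve 55x + 66 ≡ 50 (mod 78), i.e. 55x ≡ 62 (mod 78).
Multiplying by 55⁻¹ = 61 gives x ≡ 61·62 = 3782 = 48·78 + 38 ≡ 38 (mod 78).
Check: f(38) = 55·38 + 66 = 2156 = 27·78 + 50 ≡ 50 (mod 78).

38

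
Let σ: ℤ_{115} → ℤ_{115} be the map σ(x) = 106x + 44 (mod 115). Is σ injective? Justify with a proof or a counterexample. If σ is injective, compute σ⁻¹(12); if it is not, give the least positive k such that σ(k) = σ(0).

Suppose σ(s) = σ(t) in ℤ_{115}. Then 106s + 44 ≡ 106t + 44 (mod 115), thus 106(s − t) ≡ 0 (mod 115).
Since gcd(106, 115) = 1, 106 is invertible modulo 115, so s − t ≡ 0 (mod 115), i.e. s = t.
So σ is injective.
We now compute 106⁻¹ mod 115 explicitly. Euclid's algorithm: 115 = 1·106 + 9, 106 = 11·9 + 7, 9 = 1·7 + 2, 7 = 3·2 + 1; back-substituting gives 1 = 51·106 − 47·115, so 106⁻¹ ≡ 51 (mod 115).
Since σ is injective, we compute σ⁻¹(12): solve 106x + 44 ≡ 12 (mod 115), i.e. 106x ≡ 83 (mod 115).
Multiplying by 106⁻¹ = 51 gives x ≡ 51·83 = 4233 = 36·115 + 93 ≡ 93 (mod 115).
Check: σ(93) = 106·93 + 44 = 9902 = 86·115 + 12 ≡ 12 (mod 115).

93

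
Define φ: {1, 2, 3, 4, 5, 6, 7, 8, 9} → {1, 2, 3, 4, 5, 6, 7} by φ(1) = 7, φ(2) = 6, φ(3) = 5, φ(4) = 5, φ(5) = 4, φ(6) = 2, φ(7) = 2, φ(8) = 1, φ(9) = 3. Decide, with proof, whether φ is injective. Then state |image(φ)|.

φ(3) = 5 = φ(4) with 3 ≠ 4, so φ is not injective.
The image of φ is {1, 2, 3, 4, 5, 6, 7}, which has 7 elements.

7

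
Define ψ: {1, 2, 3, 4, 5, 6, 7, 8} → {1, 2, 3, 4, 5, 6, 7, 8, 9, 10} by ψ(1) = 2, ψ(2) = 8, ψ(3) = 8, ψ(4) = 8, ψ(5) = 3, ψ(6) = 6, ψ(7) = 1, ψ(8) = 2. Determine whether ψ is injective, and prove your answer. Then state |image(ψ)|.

5

ψ(2) = 8 = ψ(3) with 2 ≠ 3, so ψ is not injective.
The image of ψ is {1, 2, 3, 6, 8}, which has 5 elements.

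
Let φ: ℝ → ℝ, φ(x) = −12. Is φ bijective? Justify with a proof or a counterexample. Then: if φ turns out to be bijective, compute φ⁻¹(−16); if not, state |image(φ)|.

φ(0) = −12 = φ(1) with 0 ≠ 1, so φ is not injective, hence not bijective.
Since φ is not bijective, we state |image(φ)|: the image of φ is {−12}, which has 1 element.

1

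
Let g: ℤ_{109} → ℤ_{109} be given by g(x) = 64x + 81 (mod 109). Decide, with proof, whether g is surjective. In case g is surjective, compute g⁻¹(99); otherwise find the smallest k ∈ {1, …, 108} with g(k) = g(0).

Since gcd(64, 109) = 1, 64 is invertible modulo 109. Euclid's algorithm: 109 = 1·64 + 45, 64 = 1·45 + 19, 45 = 2·19 + 7, 19 = 2·7 + 5, 7 = 1·5 + 2, 5 = 2·2 + 1; back-substituting gives 1 = 46·64 − 27·109, so 64⁻¹ ≡ 46 (mod 109).
For any y ∈ ℤ_{109}, x = 46(y − 81) mod 109 satisfies g(x) = 64·46(y − 81) + 81 ≡ y (since 64·46 ≡ 1 mod 109). So every y has a preimage.
So g is surjective.
Since g is surjective, we compute g⁻¹(99): solve 64x + 81 ≡ 99 (mod 109), i.e. 64x ≡ 18 (mod 109).
Multiplying by 64⁻¹ = 46 gives x ≡ 46·18 = 828 = 7·109 + 65 ≡ 65 (mod 109).
Check: g(65) = 64·65 + 81 = 4241 = 38·109 + 99 ≡ 99 (mod 109).

65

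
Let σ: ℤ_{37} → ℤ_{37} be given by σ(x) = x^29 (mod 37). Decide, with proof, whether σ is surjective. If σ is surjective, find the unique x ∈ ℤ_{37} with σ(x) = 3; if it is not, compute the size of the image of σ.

21

Since 37 is prime, the nonzero elements of ℤ_{37} form a cyclic group of order 36.
As gcd(29, 36) = 1, raising to the 29th power is a bijection on this group: if a^29 ≡ b^29 then (ab^{−1})^29 = 1, and the only element of order dividing gcd(29, 36) = 1 is 1, so a = b.
With σ(0) = 0 this makes σ injective on all of ℤ_{37}, hence bijective (finite equal-size domain and codomain). In particular σ is surjective.
Since σ is surjective, we find the preimage of 3. The inverse of x ↦ x^29 on (ℤ_{37})^× is x ↦ x^5, because 29·5 = 145 = 4·36 + 1 ≡ 1 (mod 36) and x^{36} = 1 for x ≠ 0 (Fermat). So σ⁻¹(3) = 3^5 mod 37.
Repeated squaring mod 37: 3^1 ≡ 3, 3^2 ≡ 3² = 9, 3^4 ≡ 9² = 81 ≡ 7. Since 5 = 4 + 1, 3^5 ≡ 7·3: 7·3 = 21. So 3^5 ≡ 21 (mod 37).
Hence σ⁻¹(3) = 21.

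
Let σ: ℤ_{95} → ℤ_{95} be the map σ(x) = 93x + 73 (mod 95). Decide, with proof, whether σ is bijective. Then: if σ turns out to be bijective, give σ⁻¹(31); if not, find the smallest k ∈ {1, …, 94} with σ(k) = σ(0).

If σ(s) = σ(t), then 93s ≡ 93t (mod 95). Because gcd(93, 95) = 1, we may cancel 93 to get s ≡ t (mod 95).
We now compute 93⁻¹ mod 95 explicitly. Euclid's algorithm: 95 = 1·93 + 2, 93 = 46·2 + 1; back-substituting gives 1 = 47·93 − 46·95, so 93⁻¹ ≡ 47 (mod 95).
For any y ∈ ℤ_{95}, x = 47(y − 73) mod 95 satisfies σ(x) = 93·47(y − 73) + 73 ≡ y (since 93·47 ≡ 1 mod 95). So every y has a preimage.
So σ is bijective.
Since σ is bijective, we compute σ⁻¹(31): solve 93x + 73 ≡ 31 (mod 95), i.e. 93x ≡ 53 (mod 95).
Multiplying by 93⁻¹ = 47 gives x ≡ 47·53 = 2491 = 26·95 + 21 ≡ 21 (mod 95).
Check: σ(21) = 93·21 + 73 = 2026 = 21·95 + 31 ≡ 31 (mod 95).

21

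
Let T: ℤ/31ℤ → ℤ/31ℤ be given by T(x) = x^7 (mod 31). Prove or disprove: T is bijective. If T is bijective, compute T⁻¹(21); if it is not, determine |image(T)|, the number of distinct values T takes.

22

Since 31 is prime, the nonzero elements of ℤ/31ℤ form a cyclic group of order 30.
As gcd(7, 30) = 1, raising to the 7th power is a bijection on this group: if x_1^7 ≡ x_2^7 then (x_1x_2^{−1})^7 = 1, and the only element of order dividing gcd(7, 30) = 1 is 1, so x_1 = x_2.
With T(0) = 0 this makes T injective on all of ℤ/31ℤ, hence bijective (finite equal-size domain and codomain). In particular T is bijective.
Since T is bijective, we find the preimage of 21. The inverse of x ↦ x^7 on (ℤ/31ℤ)^× is x ↦ x^13, because 7·13 = 91 = 3·30 + 1 ≡ 1 (mod 30) and x^{30} = 1 for x ≠ 0 (Fermat). So T⁻¹(21) = 21^13 mod 31.
Repeated squaring mod 31: 21^1 ≡ 21, 21^2 ≡ 21² = 441 ≡ 7, 21^4 ≡ 7² = 49 ≡ 18, 21^8 ≡ 18² = 324 ≡ 14. Since 13 = 8 + 4 + 1, 21^13 ≡ 14·18·21: 14·18 = 252 ≡ 4, then 4·21 = 84 ≡ 22. So 21^13 ≡ 22 (mod 31).
Hence T⁻¹(21) = 22.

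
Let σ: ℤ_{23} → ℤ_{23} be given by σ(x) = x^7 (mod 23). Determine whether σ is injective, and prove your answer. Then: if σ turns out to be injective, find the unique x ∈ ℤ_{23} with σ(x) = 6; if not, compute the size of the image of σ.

18

Since 23 is prime, the nonzero elements of ℤ_{23} form a cyclic group of order 22.
As gcd(7, 22) = 1, raising to the 7th power is a bijection on this group: if x_1^7 ≡ x_2^7 then (x_1x_2^{−1})^7 = 1, and the only element of order dividing gcd(7, 22) = 1 is 1, so x_1 = x_2.
With σ(0) = 0 this makes σ injective on all of ℤ_{23}, hence bijective (finite equal-size domain and codomain). In particular σ is injective.
Since σ is injective, we find the preimage of 6. The inverse of x ↦ x^7 on (ℤ_{23})^× is x ↦ x^19, because 7·19 = 133 = 6·22 + 1 ≡ 1 (mod 22) and x^{22} = 1 for x ≠ 0 (Fermat). So σ⁻¹(6) = 6^19 mod 23.
Repeated squaring mod 23: 6^1 ≡ 6, 6^2 ≡ 6² = 36 ≡ 13, 6^4 ≡ 13² = 169 ≡ 8, 6^8 ≡ 8² = 64 ≡ 18, 6^16 ≡ 18² = 324 ≡ 2. Since 19 = 16 + 2 + 1, 6^19 ≡ 2·13·6: 2·13 = 26 ≡ 3, then 3·6 = 18. So 6^19 ≡ 18 (mod 23).
Hence σ⁻¹(6) = 18.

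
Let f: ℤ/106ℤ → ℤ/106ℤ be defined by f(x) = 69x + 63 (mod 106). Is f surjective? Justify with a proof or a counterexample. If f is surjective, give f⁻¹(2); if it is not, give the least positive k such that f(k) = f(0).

Since gcd(69, 106) = 1, 69 is invertible modulo 106. Euclid's algorithm: 106 = 1·69 + 37, 69 = 1·37 + 32, 37 = 1·32 + 5, 32 = 6·5 + 2, 5 = 2·2 + 1; back-substituting gives 1 = 63·69 − 41·106, so 69⁻¹ ≡ 63 (mod 106).
Then y ↦ 63(y − 63) is a two-sided inverse to f, so every y ∈ ℤ/106ℤ has a preimage.
Hence f is surjective.
Since f is surjective, we find f⁻¹(2): we need 69x ≡ 2 − 63 ≡ 45 (mod 106). Using 69⁻¹ = 63: x ≡ 63·45 = 2835 = 26·106 + 79, so x = 79.
Check: f(79) = 69·79 + 63 = 5514 = 52·106 + 2 ≡ 2 (mod 106).

79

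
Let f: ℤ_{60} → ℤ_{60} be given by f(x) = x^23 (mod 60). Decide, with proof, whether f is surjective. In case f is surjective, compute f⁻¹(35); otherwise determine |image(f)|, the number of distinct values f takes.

f(0) = 0^23 = 0.
f(30): Repeated squaring mod 60: 30^1 ≡ 30, 30^2 ≡ 30² = 900 ≡ 0, 30^4 ≡ 0² = 0, 30^8 ≡ 0² = 0, 30^16 ≡ 0² = 0. Since 23 = 16 + 4 + 2 + 1, 30^23 ≡ 0·0·0·30: 0·0 = 0, then 0·0 = 0, then 0·30 = 0. So 30^23 ≡ 0 (mod 60).
So f(0) = f(30) = 0 while 0 ≠ 30, so f is not injective.
A non-injective map from the 60-element set ℤ_{60} to itself takes at most 59 distinct values, so it cannot be surjective. So f is not surjective.
Since f is not surjective, we determine |image(f)|. Computing x^23 mod 60 for each x (by repeated squaring, reducing mod 60 at every step), the values f(0), f(1), …, f(59) are: 0, 1, 8, 27, 4, 5, 36, 43, 32, 9, 40, 11, 48, 37, 44, 15, 16, 53, 12, 19, 20, 21, 28, 47, 24, 25, 56, 3, 52, 29, 0, 31, 8, 57, 4, 35, 36, 13, 32, 39, 40, 41, 48, 7, 44, 45, 16, 23, 12, 49, 20, 51, 28, 17, 24, 55, 56, 33, 52, 59.
The distinct values are {0, 1, 3, 4, 5, 7, 8, 9, 11, 12, 13, 15, 16, 17, 19, 20, 21, 23, 24, 25, 27, 28, 29, 31, 32, 33, 35, 36, 37, 39, 40, 41, 43, 44, 45, 47, 48, 49, 51, 52, 53, 55, 56, 57, 59}; there are 45 of them.

45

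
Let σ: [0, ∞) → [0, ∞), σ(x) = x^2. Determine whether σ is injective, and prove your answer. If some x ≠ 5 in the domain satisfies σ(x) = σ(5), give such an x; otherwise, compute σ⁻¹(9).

On [0, ∞), x ↦ x^2 is strictly increasing, so σ(x_1) = σ(x_2) forces x_1 = x_2. Thus σ is injective.
Since x ↦ x^2 is strictly increasing on [0, ∞), it is injective there, so no x ≠ 5 in the domain has σ(x) = σ(5). We therefore compute σ⁻¹(9) = 9^{1/2} = 3 (indeed 3^2 = 9).

3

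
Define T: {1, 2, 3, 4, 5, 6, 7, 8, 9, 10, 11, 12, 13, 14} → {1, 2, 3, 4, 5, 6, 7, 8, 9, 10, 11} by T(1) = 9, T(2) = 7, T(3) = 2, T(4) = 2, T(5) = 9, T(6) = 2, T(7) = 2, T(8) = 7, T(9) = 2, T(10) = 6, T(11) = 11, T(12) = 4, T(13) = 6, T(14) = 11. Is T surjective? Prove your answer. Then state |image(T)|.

6

No element maps to 1, so T is not surjective.
The image of T is {2, 4, 6, 7, 9, 11}, which has 6 elements.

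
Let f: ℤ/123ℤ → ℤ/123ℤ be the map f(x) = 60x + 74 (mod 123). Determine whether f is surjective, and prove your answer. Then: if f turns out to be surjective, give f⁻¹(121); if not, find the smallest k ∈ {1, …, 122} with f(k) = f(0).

41

Since gcd(60, 123) = 3, we have 60x ≡ 0 (mod 3) for all x, so f(x) ≡ 2 (mod 3).
But 0 ≢ 2 (mod 3), so 0 ∈ ℤ/123ℤ has no preimage. Hence f is not surjective.
Since f is not surjective, we find the least positive k with f(k) = f(0): this means 60k ≡ 0 (mod 123), i.e. 123 ∣ 60k. Since gcd(60, 123) = 3, dividing through by 3 this holds exactly when 41 ∣ 20k, and as gcd(20, 41) = 1, exactly when 41 ∣ k.
The smallest positive such k is 41.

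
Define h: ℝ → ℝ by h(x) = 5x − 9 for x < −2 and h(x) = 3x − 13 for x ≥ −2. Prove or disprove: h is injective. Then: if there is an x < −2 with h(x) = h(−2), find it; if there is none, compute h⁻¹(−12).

Both pieces are strictly increasing (slopes 5 and 3), so each is injective on its own interval.
The left piece maps (−∞, −2) onto (−∞, −19); the right piece maps [−2, ∞) onto [−19, ∞).
These images are disjoint, so no value is attained by both pieces. Hence h is injective.
Because the two images are disjoint, no x < −2 has h(x) = h(−2), so we compute h⁻¹(−12): −12 lies in [−19, ∞), so solve 3x − 13 = −12: x = (−12 + 13)/3 = 1/3.

1/3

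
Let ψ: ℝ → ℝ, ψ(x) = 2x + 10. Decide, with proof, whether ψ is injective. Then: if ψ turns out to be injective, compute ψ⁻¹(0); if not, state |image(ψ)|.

Suppose ψ(x_1) = ψ(x_2). Then 2x_1 + 10 = 2x_2 + 10, therefore 2x_1 = 2x_2, therefore x_1 = x_2.
So ψ is injective.
Since ψ is injective, we compute ψ⁻¹(0) = (0 − 10)/2 = −5.

-5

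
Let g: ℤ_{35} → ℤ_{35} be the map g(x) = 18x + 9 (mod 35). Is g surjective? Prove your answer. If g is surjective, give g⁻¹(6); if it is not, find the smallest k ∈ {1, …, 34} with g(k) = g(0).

29

Since gcd(18, 35) = 1, 18 is invertible modulo 35. Euclid's algorithm: 35 = 1·18 + 17, 18 = 1·17 + 1; back-substituting gives 1 = 2·18 − 1·35, so 18⁻¹ ≡ 2 (mod 35).
Then y ↦ 2(y − 9) is a two-sided inverse to g, so every y ∈ ℤ_{35} has a preimage.
Therefore g is surjective.
Since g is surjective, we find g⁻¹(6): we need 18x ≡ 6 − 9 ≡ 32 (mod 35). Using 18⁻¹ = 2: x ≡ 2·32 = 64 = 1·35 + 29, so x = 29.
Check: g(29) = 18·29 + 9 = 531 = 15·35 + 6 ≡ 6 (mod 35).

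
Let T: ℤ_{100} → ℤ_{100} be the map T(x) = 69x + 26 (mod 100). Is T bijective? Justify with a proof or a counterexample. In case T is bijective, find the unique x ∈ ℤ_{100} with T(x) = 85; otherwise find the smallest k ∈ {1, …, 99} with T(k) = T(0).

If T(a) = T(b), then 69a ≡ 69b (mod 100). Because gcd(69, 100) = 1, we may cancel 69 to get a ≡ b (mod 100).
We now compute 69⁻¹ mod 100 explicitly. Euclid's algorithm: 100 = 1·69 + 31, 69 = 2·31 + 7, 31 = 4·7 + 3, 7 = 2·3 + 1; back-substituting gives 1 = 29·69 − 20·100, so 69⁻¹ ≡ 29 (mod 100).
For any y ∈ ℤ_{100}, x = 29(y − 26) mod 100 satisfies T(x) = 69·29(y − 26) + 26 ≡ y (since 69·29 ≡ 1 mod 100). So every y has a preimage.
Therefore T is bijective.
Since T is bijective, we compute T⁻¹(85): solve 69x + 26 ≡ 85 (mod 100), i.e. 69x ≡ 59 (mod 100).
Multiplying by 69⁻¹ = 29 gives x ≡ 29·59 = 1711 = 17·100 + 11 ≡ 11 (mod 100).
Check: T(11) = 69·11 + 26 = 785 = 7·100 + 85 ≡ 85 (mod 100).

11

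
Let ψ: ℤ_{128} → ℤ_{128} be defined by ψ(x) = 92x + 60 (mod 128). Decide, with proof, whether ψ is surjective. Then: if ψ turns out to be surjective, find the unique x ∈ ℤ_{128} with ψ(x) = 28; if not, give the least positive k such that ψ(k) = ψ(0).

Since gcd(92, 128) = 4, we have 92x ≡ 0 (mod 4) for all x, so ψ(x) ≡ 0 (mod 4).
But 1 ≢ 0 (mod 4), so 1 ∈ ℤ_{128} has no preimage. So ψ is not surjective.
Since ψ is not surjective, we find the least positive k with ψ(k) = ψ(0): this means 92k ≡ 0 (mod 128), i.e. 128 ∣ 92k. Since gcd(92, 128) = 4, dividing through by 4 this holds exactly when 32 ∣ 23k, and as gcd(23, 32) = 1, exactly when 32 ∣ k.
The smallest positive such k is 32.

32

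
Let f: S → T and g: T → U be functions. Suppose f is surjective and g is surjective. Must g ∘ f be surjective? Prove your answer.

surjective

Let c ∈ U. Since g is surjective, there is b ∈ T with g(b) = c. Since f is surjective, there is a ∈ S with f(a) = b.
Then (g ∘ f)(a) = g(b) = c. Therefore g ∘ f is surjective.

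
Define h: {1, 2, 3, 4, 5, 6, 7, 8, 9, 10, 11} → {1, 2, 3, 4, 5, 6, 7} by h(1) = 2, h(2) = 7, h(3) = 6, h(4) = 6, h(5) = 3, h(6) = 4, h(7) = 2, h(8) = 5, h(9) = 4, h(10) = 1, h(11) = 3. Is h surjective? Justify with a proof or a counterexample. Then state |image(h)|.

Every element of the codomain has a preimage: 1 = h(10), 2 = h(1), 3 = h(5), 4 = h(6), 5 = h(8), 6 = h(3), 7 = h(2).
Hence h is surjective.
The image of h is {1, 2, 3, 4, 5, 6, 7}, which has 7 elements.

7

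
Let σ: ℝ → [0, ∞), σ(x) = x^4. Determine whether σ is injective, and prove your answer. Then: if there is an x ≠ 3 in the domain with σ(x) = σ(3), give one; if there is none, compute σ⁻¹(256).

-3

σ(3) = 81 = (−3)^4 = σ(−3) (since 4 is even), with 3 ≠ −3. So σ is not injective.
For the follow-up, such an x exists: taking x = −3 ∈ ℝ gives σ(−3) = 81 = σ(3) with −3 ≠ 3.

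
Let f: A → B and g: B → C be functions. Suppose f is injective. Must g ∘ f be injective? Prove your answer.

No. Take A = B = C = {1, 2, 3}, f = identity (injective), and g(x) = 1 for every x.
Then (g ∘ f)(1) = 1 = (g ∘ f)(3) with 1 ≠ 3, so g ∘ f is not injective.

not injective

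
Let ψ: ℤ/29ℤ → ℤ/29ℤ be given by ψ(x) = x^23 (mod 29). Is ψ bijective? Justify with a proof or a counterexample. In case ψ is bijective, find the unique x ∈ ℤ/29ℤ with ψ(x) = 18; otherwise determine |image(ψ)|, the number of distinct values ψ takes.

19

Since 29 is prime, the nonzero elements of ℤ/29ℤ form a cyclic group of order 28.
As gcd(23, 28) = 1, raising to the 23rd power is a bijection on this group: if u^23 ≡ v^23 then (uv^{−1})^23 = 1, and the only element of order dividing gcd(23, 28) = 1 is 1, so u = v.
With ψ(0) = 0 this makes ψ injective on all of ℤ/29ℤ, hence bijective (finite equal-size domain and codomain). In particular ψ is bijective.
Since ψ is bijective, we find the preimage of 18. The inverse of x ↦ x^23 on (ℤ/29ℤ)^× is x ↦ x^11, because 23·11 = 253 = 9·28 + 1 ≡ 1 (mod 28) and x^{28} = 1 for x ≠ 0 (Fermat). So ψ⁻¹(18) = 18^11 mod 29.
Repeated squaring mod 29: 18^1 ≡ 18, 18^2 ≡ 18² = 324 ≡ 5, 18^4 ≡ 5² = 25, 18^8 ≡ 25² = 625 ≡ 16. Since 11 = 8 + 2 + 1, 18^11 ≡ 16·5·18: 16·5 = 80 ≡ 22, then 22·18 = 396 ≡ 19. So 18^11 ≡ 19 (mod 29).
Hence ψ⁻¹(18) = 19.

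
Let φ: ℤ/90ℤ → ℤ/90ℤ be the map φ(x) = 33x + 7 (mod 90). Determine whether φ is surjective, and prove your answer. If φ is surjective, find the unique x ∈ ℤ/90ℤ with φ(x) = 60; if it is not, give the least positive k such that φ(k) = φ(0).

30

Recall: φ is surjective if every y in the codomain equals φ(x) for some x in the domain.
Since gcd(33, 90) = 3, we have 33x ≡ 0 (mod 3) for all x, so φ(x) ≡ 1 (mod 3).
But 0 ≢ 1 (mod 3), so 0 ∈ ℤ/90ℤ has no preimage. Thus φ is not surjective.
Since φ is not surjective, we find the least positive k with φ(k) = φ(0): this means 33k ≡ 0 (mod 90), i.e. 90 ∣ 33k. Since gcd(33, 90) = 3, dividing through by 3 this holds exactly when 30 ∣ 11k, and as gcd(11, 30) = 1, exactly when 30 ∣ k.
The smallest positive such k is 30.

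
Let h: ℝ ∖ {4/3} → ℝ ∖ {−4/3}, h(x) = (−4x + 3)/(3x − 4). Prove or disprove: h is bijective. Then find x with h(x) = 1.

Suppose h(a) = h(b). Cross-multiplying: (−4a + 3)(3b − 4) = (−4b + 3)(3a − 4).
Expanding both sides and cancelling the symmetric terms leaves 7·(a − b) = 0. Since 7 ≠ 0, a = b. Hence h is injective.
For any y ≠ −4/3, solving y(3x − 4) = −4x + 3 for x gives a well-defined x ≠ 4/3. So h is surjective.
Hence h is bijective.
Solving h(x) = 1: cross-multiplying gives −4x + 3 = 1(3x − 4), which rearranges to −7x = −7, so x = 1.

1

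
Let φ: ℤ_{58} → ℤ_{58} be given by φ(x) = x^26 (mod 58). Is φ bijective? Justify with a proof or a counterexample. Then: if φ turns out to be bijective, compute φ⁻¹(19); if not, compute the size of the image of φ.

φ(28): Repeated squaring mod 58: 28^1 ≡ 28, 28^2 ≡ 28² = 784 ≡ 30, 28^4 ≡ 30² = 900 ≡ 30, 28^8 ≡ 30² = 900 ≡ 30, 28^16 ≡ 30² = 900 ≡ 30. Since 26 = 16 + 8 + 2, 28^26 ≡ 30·30·30: 30·30 = 900 ≡ 30, then 30·30 = 900 ≡ 30. So 28^26 ≡ 30 (mod 58).
φ(30): Repeated squaring mod 58: 30^1 ≡ 30, 30^2 ≡ 30² = 900 ≡ 30, 30^4 ≡ 30² = 900 ≡ 30, 30^8 ≡ 30² = 900 ≡ 30, 30^16 ≡ 30² = 900 ≡ 30. Since 26 = 16 + 8 + 2, 30^26 ≡ 30·30·30: 30·30 = 900 ≡ 30, then 30·30 = 900 ≡ 30. So 30^26 ≡ 30 (mod 58).
So φ(28) = φ(30) = 30 while 28 ≠ 30, therefore φ is not injective, hence not bijective.
Since φ is not bijective, we determine |image(φ)|. Computing x^26 mod 58 for each x (by repeated squaring, reducing mod 58 at every step), the values φ(0), φ(1), …, φ(57) are: 0, 1, 22, 13, 20, 7, 54, 45, 34, 53, 38, 35, 28, 23, 4, 33, 52, 57, 6, 9, 24, 5, 16, 25, 36, 49, 42, 51, 30, 29, 30, 51, 42, 49, 36, 25, 16, 5, 24, 9, 6, 57, 52, 33, 4, 23, 28, 35, 38, 53, 34, 45, 54, 7, 20, 13, 22, 1.
The distinct values are {0, 1, 4, 5, 6, 7, 9, 13, 16, 20, 22, 23, 24, 25, 28, 29, 30, 33, 34, 35, 36, 38, 42, 45, 49, 51, 52, 53, 54, 57}; there are 30 of them.

30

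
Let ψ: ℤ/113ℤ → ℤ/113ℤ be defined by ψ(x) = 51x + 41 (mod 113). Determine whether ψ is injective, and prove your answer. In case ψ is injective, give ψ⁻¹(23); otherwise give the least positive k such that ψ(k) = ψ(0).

Recall: injectivity means: for all x_1, x_2 in the domain, ψ(x_1) = ψ(x_2) implies x_1 = x_2.
Suppose ψ(x_1) = ψ(x_2) in ℤ/113ℤ. Then 51x_1 + 41 ≡ 51x_2 + 41 (mod 113), hence 51(x_1 − x_2) ≡ 0 (mod 113).
Since gcd(51, 113) = 1, 51 is invertible modulo 113, so x_1 − x_2 ≡ 0 (mod 113), i.e. x_1 = x_2.
Hence ψ is injective.
We now compute 51⁻¹ mod 113 explicitly. Euclid's algorithm: 113 = 2·51 + 11, 51 = 4·11 + 7, 11 = 1·7 + 4, 7 = 1·4 + 3, 4 = 1·3 + 1; back-substituting gives 1 = 82·51 − 37·113, so 51⁻¹ ≡ 82 (mod 113).
Since ψ is injective, we find ψ⁻¹(23): we need 51x ≡ 23 − 41 ≡ 95 (mod 113). Using 51⁻¹ = 82: x ≡ 82·95 = 7790 = 68·113 + 106, so x = 106.
Check: ψ(106) = 51·106 + 41 = 5447 = 48·113 + 23 ≡ 23 (mod 113).

106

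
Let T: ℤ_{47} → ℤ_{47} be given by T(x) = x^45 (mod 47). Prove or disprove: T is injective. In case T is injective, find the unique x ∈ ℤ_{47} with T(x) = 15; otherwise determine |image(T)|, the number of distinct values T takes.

Since 47 is prime, the nonzero elements of ℤ_{47} form a cyclic group of order 46.
As gcd(45, 46) = 1, raising to the 45th power is a bijection on this group: if s^45 ≡ t^45 then (st^{−1})^45 = 1, and the only element of order dividing gcd(45, 46) = 1 is 1, so s = t.
With T(0) = 0 this makes T injective on all of ℤ_{47}, hence bijective (finite equal-size domain and codomain). In particular T is injective.
Since T is injective, we find the preimage of 15. The inverse of x ↦ x^45 on (ℤ_{47})^× is x ↦ x^45, because 45·45 = 2025 = 44·46 + 1 ≡ 1 (mod 46) and x^{46} = 1 for x ≠ 0 (Fermat). So T⁻¹(15) = 15^45 mod 47.
Repeated squaring mod 47: 15^1 ≡ 15, 15^2 ≡ 15² = 225 ≡ 37, 15^4 ≡ 37² = 1369 ≡ 6, 15^8 ≡ 6² = 36, 15^16 ≡ 36² = 1296 ≡ 27, 15^32 ≡ 27² = 729 ≡ 24. Since 45 = 32 + 8 + 4 + 1, 15^45 ≡ 24·36·6·15: 24·36 = 864 ≡ 18, then 18·6 = 108 ≡ 14, then 14·15 = 210 ≡ 22. So 15^45 ≡ 22 (mod 47).
Hence T⁻¹(15) = 22.

22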